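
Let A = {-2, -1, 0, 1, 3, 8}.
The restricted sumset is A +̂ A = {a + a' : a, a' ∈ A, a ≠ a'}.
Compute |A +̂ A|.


Restricted sumset: A +̂ A = {a + a' : a ∈ A, a' ∈ A, a ≠ a'}.
Equivalently, take A + A and drop any sum 2a that is achievable ONLY as a + a for a ∈ A (i.e. sums representable only with equal summands).
Enumerate pairs (a, a') with a < a' (symmetric, so each unordered pair gives one sum; this covers all a ≠ a'):
  -2 + -1 = -3
  -2 + 0 = -2
  -2 + 1 = -1
  -2 + 3 = 1
  -2 + 8 = 6
  -1 + 0 = -1
  -1 + 1 = 0
  -1 + 3 = 2
  -1 + 8 = 7
  0 + 1 = 1
  0 + 3 = 3
  0 + 8 = 8
  1 + 3 = 4
  1 + 8 = 9
  3 + 8 = 11
Collected distinct sums: {-3, -2, -1, 0, 1, 2, 3, 4, 6, 7, 8, 9, 11}
|A +̂ A| = 13
(Reference bound: |A +̂ A| ≥ 2|A| - 3 for |A| ≥ 2, with |A| = 6 giving ≥ 9.)

|A +̂ A| = 13


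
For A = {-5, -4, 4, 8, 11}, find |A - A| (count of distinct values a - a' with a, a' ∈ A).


A - A = {a - a' : a, a' ∈ A}; |A| = 5.
Bounds: 2|A|-1 ≤ |A - A| ≤ |A|² - |A| + 1, i.e. 9 ≤ |A - A| ≤ 21.
Note: 0 ∈ A - A always (from a - a). The set is symmetric: if d ∈ A - A then -d ∈ A - A.
Enumerate nonzero differences d = a - a' with a > a' (then include -d):
Positive differences: {1, 3, 4, 7, 8, 9, 12, 13, 15, 16}
Full difference set: {0} ∪ (positive diffs) ∪ (negative diffs).
|A - A| = 1 + 2·10 = 21 (matches direct enumeration: 21).

|A - A| = 21


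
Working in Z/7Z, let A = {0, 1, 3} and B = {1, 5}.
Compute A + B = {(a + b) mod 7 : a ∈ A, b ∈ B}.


Work in Z/7Z: reduce every sum a + b modulo 7.
Enumerate all 6 pairs:
a = 0: 0+1=1, 0+5=5
a = 1: 1+1=2, 1+5=6
a = 3: 3+1=4, 3+5=1
Distinct residues collected: {1, 2, 4, 5, 6}
|A + B| = 5 (out of 7 total residues).

A + B = {1, 2, 4, 5, 6}


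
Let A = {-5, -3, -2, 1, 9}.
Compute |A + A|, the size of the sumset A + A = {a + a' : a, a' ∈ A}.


A + A = {a + a' : a, a' ∈ A}; |A| = 5.
General bounds: 2|A| - 1 ≤ |A + A| ≤ |A|(|A|+1)/2, i.e. 9 ≤ |A + A| ≤ 15.
Lower bound 2|A|-1 is attained iff A is an arithmetic progression.
Enumerate sums a + a' for a ≤ a' (symmetric, so this suffices):
a = -5: -5+-5=-10, -5+-3=-8, -5+-2=-7, -5+1=-4, -5+9=4
a = -3: -3+-3=-6, -3+-2=-5, -3+1=-2, -3+9=6
a = -2: -2+-2=-4, -2+1=-1, -2+9=7
a = 1: 1+1=2, 1+9=10
a = 9: 9+9=18
Distinct sums: {-10, -8, -7, -6, -5, -4, -2, -1, 2, 4, 6, 7, 10, 18}
|A + A| = 14

|A + A| = 14


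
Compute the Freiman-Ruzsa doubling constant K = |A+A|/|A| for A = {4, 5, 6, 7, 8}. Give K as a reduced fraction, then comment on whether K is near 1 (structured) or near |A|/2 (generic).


|A| = 5.
Compute A + A by enumerating all 25 pairs.
A + A = {8, 9, 10, 11, 12, 13, 14, 15, 16}, so |A + A| = 9.
K = |A + A| / |A| = 9/5 (already in lowest terms) ≈ 1.8000.
Reference: AP of size 5 gives K = 9/5 ≈ 1.8000; a fully generic set of size 5 gives K ≈ 3.0000.

|A| = 5, |A + A| = 9, K = 9/5.


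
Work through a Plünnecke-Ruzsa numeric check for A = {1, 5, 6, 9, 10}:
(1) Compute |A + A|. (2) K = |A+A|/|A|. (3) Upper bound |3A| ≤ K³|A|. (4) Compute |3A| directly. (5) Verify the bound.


|A| = 5.
Step 1: Compute A + A by enumerating all 25 pairs.
A + A = {2, 6, 7, 10, 11, 12, 14, 15, 16, 18, 19, 20}, so |A + A| = 12.
Step 2: Doubling constant K = |A + A|/|A| = 12/5 = 12/5 ≈ 2.4000.
Step 3: Plünnecke-Ruzsa gives |3A| ≤ K³·|A| = (2.4000)³ · 5 ≈ 69.1200.
Step 4: Compute 3A = A + A + A directly by enumerating all triples (a,b,c) ∈ A³; |3A| = 22.
Step 5: Check 22 ≤ 69.1200? Yes ✓.

K = 12/5, Plünnecke-Ruzsa bound K³|A| ≈ 69.1200, |3A| = 22, inequality holds.


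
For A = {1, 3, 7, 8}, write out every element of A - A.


A - A = {a - a' : a, a' ∈ A}.
Compute a - a' for each ordered pair (a, a'):
a = 1: 1-1=0, 1-3=-2, 1-7=-6, 1-8=-7
a = 3: 3-1=2, 3-3=0, 3-7=-4, 3-8=-5
a = 7: 7-1=6, 7-3=4, 7-7=0, 7-8=-1
a = 8: 8-1=7, 8-3=5, 8-7=1, 8-8=0
Collecting distinct values (and noting 0 appears from a-a):
A - A = {-7, -6, -5, -4, -2, -1, 0, 1, 2, 4, 5, 6, 7}
|A - A| = 13

A - A = {-7, -6, -5, -4, -2, -1, 0, 1, 2, 4, 5, 6, 7}


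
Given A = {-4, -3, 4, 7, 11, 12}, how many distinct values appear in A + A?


A + A = {a + a' : a, a' ∈ A}; |A| = 6.
General bounds: 2|A| - 1 ≤ |A + A| ≤ |A|(|A|+1)/2, i.e. 11 ≤ |A + A| ≤ 21.
Lower bound 2|A|-1 is attained iff A is an arithmetic progression.
Enumerate sums a + a' for a ≤ a' (symmetric, so this suffices):
a = -4: -4+-4=-8, -4+-3=-7, -4+4=0, -4+7=3, -4+11=7, -4+12=8
a = -3: -3+-3=-6, -3+4=1, -3+7=4, -3+11=8, -3+12=9
a = 4: 4+4=8, 4+7=11, 4+11=15, 4+12=16
a = 7: 7+7=14, 7+11=18, 7+12=19
a = 11: 11+11=22, 11+12=23
a = 12: 12+12=24
Distinct sums: {-8, -7, -6, 0, 1, 3, 4, 7, 8, 9, 11, 14, 15, 16, 18, 19, 22, 23, 24}
|A + A| = 19

|A + A| = 19


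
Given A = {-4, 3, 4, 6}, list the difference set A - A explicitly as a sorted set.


A - A = {a - a' : a, a' ∈ A}.
Compute a - a' for each ordered pair (a, a'):
a = -4: -4--4=0, -4-3=-7, -4-4=-8, -4-6=-10
a = 3: 3--4=7, 3-3=0, 3-4=-1, 3-6=-3
a = 4: 4--4=8, 4-3=1, 4-4=0, 4-6=-2
a = 6: 6--4=10, 6-3=3, 6-4=2, 6-6=0
Collecting distinct values (and noting 0 appears from a-a):
A - A = {-10, -8, -7, -3, -2, -1, 0, 1, 2, 3, 7, 8, 10}
|A - A| = 13

A - A = {-10, -8, -7, -3, -2, -1, 0, 1, 2, 3, 7, 8, 10}


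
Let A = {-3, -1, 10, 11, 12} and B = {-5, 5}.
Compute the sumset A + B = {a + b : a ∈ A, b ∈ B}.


A + B = {a + b : a ∈ A, b ∈ B}.
Enumerate all |A|·|B| = 5·2 = 10 pairs (a, b) and collect distinct sums.
a = -3: -3+-5=-8, -3+5=2
a = -1: -1+-5=-6, -1+5=4
a = 10: 10+-5=5, 10+5=15
a = 11: 11+-5=6, 11+5=16
a = 12: 12+-5=7, 12+5=17
Collecting distinct sums: A + B = {-8, -6, 2, 4, 5, 6, 7, 15, 16, 17}
|A + B| = 10

A + B = {-8, -6, 2, 4, 5, 6, 7, 15, 16, 17}


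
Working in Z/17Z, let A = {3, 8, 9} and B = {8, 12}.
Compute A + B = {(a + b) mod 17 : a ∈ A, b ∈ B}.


Work in Z/17Z: reduce every sum a + b modulo 17.
Enumerate all 6 pairs:
a = 3: 3+8=11, 3+12=15
a = 8: 8+8=16, 8+12=3
a = 9: 9+8=0, 9+12=4
Distinct residues collected: {0, 3, 4, 11, 15, 16}
|A + B| = 6 (out of 17 total residues).

A + B = {0, 3, 4, 11, 15, 16}


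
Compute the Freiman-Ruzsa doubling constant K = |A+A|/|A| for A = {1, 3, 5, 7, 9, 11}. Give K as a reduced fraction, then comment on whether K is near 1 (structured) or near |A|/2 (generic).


|A| = 6.
Compute A + A by enumerating all 36 pairs.
A + A = {2, 4, 6, 8, 10, 12, 14, 16, 18, 20, 22}, so |A + A| = 11.
K = |A + A| / |A| = 11/6 (already in lowest terms) ≈ 1.8333.
Reference: AP of size 6 gives K = 11/6 ≈ 1.8333; a fully generic set of size 6 gives K ≈ 3.5000.

|A| = 6, |A + A| = 11, K = 11/6.


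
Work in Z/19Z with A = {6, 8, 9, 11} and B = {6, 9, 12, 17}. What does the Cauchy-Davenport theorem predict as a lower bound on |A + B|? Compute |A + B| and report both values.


Cauchy-Davenport: |A + B| ≥ min(p, |A| + |B| - 1) for A, B nonempty in Z/pZ.
|A| = 4, |B| = 4, p = 19.
CD lower bound = min(19, 4 + 4 - 1) = min(19, 7) = 7.
Compute A + B mod 19 directly:
a = 6: 6+6=12, 6+9=15, 6+12=18, 6+17=4
a = 8: 8+6=14, 8+9=17, 8+12=1, 8+17=6
a = 9: 9+6=15, 9+9=18, 9+12=2, 9+17=7
a = 11: 11+6=17, 11+9=1, 11+12=4, 11+17=9
A + B = {1, 2, 4, 6, 7, 9, 12, 14, 15, 17, 18}, so |A + B| = 11.
Verify: 11 ≥ 7? Yes ✓.

CD lower bound = 7, actual |A + B| = 11.


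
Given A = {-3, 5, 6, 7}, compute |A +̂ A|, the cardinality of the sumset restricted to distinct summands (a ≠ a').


Restricted sumset: A +̂ A = {a + a' : a ∈ A, a' ∈ A, a ≠ a'}.
Equivalently, take A + A and drop any sum 2a that is achievable ONLY as a + a for a ∈ A (i.e. sums representable only with equal summands).
Enumerate pairs (a, a') with a < a' (symmetric, so each unordered pair gives one sum; this covers all a ≠ a'):
  -3 + 5 = 2
  -3 + 6 = 3
  -3 + 7 = 4
  5 + 6 = 11
  5 + 7 = 12
  6 + 7 = 13
Collected distinct sums: {2, 3, 4, 11, 12, 13}
|A +̂ A| = 6
(Reference bound: |A +̂ A| ≥ 2|A| - 3 for |A| ≥ 2, with |A| = 4 giving ≥ 5.)

|A +̂ A| = 6


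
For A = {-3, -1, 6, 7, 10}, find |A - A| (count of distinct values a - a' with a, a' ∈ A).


A - A = {a - a' : a, a' ∈ A}; |A| = 5.
Bounds: 2|A|-1 ≤ |A - A| ≤ |A|² - |A| + 1, i.e. 9 ≤ |A - A| ≤ 21.
Note: 0 ∈ A - A always (from a - a). The set is symmetric: if d ∈ A - A then -d ∈ A - A.
Enumerate nonzero differences d = a - a' with a > a' (then include -d):
Positive differences: {1, 2, 3, 4, 7, 8, 9, 10, 11, 13}
Full difference set: {0} ∪ (positive diffs) ∪ (negative diffs).
|A - A| = 1 + 2·10 = 21 (matches direct enumeration: 21).

|A - A| = 21


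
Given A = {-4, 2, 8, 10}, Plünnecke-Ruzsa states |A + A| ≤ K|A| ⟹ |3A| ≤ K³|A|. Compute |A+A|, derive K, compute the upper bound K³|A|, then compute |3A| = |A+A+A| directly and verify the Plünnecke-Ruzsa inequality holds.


|A| = 4.
Step 1: Compute A + A by enumerating all 16 pairs.
A + A = {-8, -2, 4, 6, 10, 12, 16, 18, 20}, so |A + A| = 9.
Step 2: Doubling constant K = |A + A|/|A| = 9/4 = 9/4 ≈ 2.2500.
Step 3: Plünnecke-Ruzsa gives |3A| ≤ K³·|A| = (2.2500)³ · 4 ≈ 45.5625.
Step 4: Compute 3A = A + A + A directly by enumerating all triples (a,b,c) ∈ A³; |3A| = 16.
Step 5: Check 16 ≤ 45.5625? Yes ✓.

K = 9/4, Plünnecke-Ruzsa bound K³|A| ≈ 45.5625, |3A| = 16, inequality holds.


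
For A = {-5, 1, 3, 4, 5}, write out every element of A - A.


A - A = {a - a' : a, a' ∈ A}.
Compute a - a' for each ordered pair (a, a'):
a = -5: -5--5=0, -5-1=-6, -5-3=-8, -5-4=-9, -5-5=-10
a = 1: 1--5=6, 1-1=0, 1-3=-2, 1-4=-3, 1-5=-4
a = 3: 3--5=8, 3-1=2, 3-3=0, 3-4=-1, 3-5=-2
a = 4: 4--5=9, 4-1=3, 4-3=1, 4-4=0, 4-5=-1
a = 5: 5--5=10, 5-1=4, 5-3=2, 5-4=1, 5-5=0
Collecting distinct values (and noting 0 appears from a-a):
A - A = {-10, -9, -8, -6, -4, -3, -2, -1, 0, 1, 2, 3, 4, 6, 8, 9, 10}
|A - A| = 17

A - A = {-10, -9, -8, -6, -4, -3, -2, -1, 0, 1, 2, 3, 4, 6, 8, 9, 10}


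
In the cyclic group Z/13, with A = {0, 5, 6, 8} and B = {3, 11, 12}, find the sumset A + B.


Work in Z/13Z: reduce every sum a + b modulo 13.
Enumerate all 12 pairs:
a = 0: 0+3=3, 0+11=11, 0+12=12
a = 5: 5+3=8, 5+11=3, 5+12=4
a = 6: 6+3=9, 6+11=4, 6+12=5
a = 8: 8+3=11, 8+11=6, 8+12=7
Distinct residues collected: {3, 4, 5, 6, 7, 8, 9, 11, 12}
|A + B| = 9 (out of 13 total residues).

A + B = {3, 4, 5, 6, 7, 8, 9, 11, 12}


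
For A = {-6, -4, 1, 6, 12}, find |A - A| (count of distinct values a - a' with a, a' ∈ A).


A - A = {a - a' : a, a' ∈ A}; |A| = 5.
Bounds: 2|A|-1 ≤ |A - A| ≤ |A|² - |A| + 1, i.e. 9 ≤ |A - A| ≤ 21.
Note: 0 ∈ A - A always (from a - a). The set is symmetric: if d ∈ A - A then -d ∈ A - A.
Enumerate nonzero differences d = a - a' with a > a' (then include -d):
Positive differences: {2, 5, 6, 7, 10, 11, 12, 16, 18}
Full difference set: {0} ∪ (positive diffs) ∪ (negative diffs).
|A - A| = 1 + 2·9 = 19 (matches direct enumeration: 19).

|A - A| = 19


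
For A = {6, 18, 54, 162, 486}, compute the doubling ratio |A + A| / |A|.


|A| = 5.
Compute A + A by enumerating all 25 pairs.
A + A = {12, 24, 36, 60, 72, 108, 168, 180, 216, 324, 492, 504, 540, 648, 972}, so |A + A| = 15.
K = |A + A| / |A| = 15/5 = 3/1 ≈ 3.0000.
Reference: AP of size 5 gives K = 9/5 ≈ 1.8000; a fully generic set of size 5 gives K ≈ 3.0000.

|A| = 5, |A + A| = 15, K = 15/5 = 3/1.


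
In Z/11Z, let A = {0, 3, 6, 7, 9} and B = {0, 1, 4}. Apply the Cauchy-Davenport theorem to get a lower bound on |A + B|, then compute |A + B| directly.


Cauchy-Davenport: |A + B| ≥ min(p, |A| + |B| - 1) for A, B nonempty in Z/pZ.
|A| = 5, |B| = 3, p = 11.
CD lower bound = min(11, 5 + 3 - 1) = min(11, 7) = 7.
Compute A + B mod 11 directly:
a = 0: 0+0=0, 0+1=1, 0+4=4
a = 3: 3+0=3, 3+1=4, 3+4=7
a = 6: 6+0=6, 6+1=7, 6+4=10
a = 7: 7+0=7, 7+1=8, 7+4=0
a = 9: 9+0=9, 9+1=10, 9+4=2
A + B = {0, 1, 2, 3, 4, 6, 7, 8, 9, 10}, so |A + B| = 10.
Verify: 10 ≥ 7? Yes ✓.

CD lower bound = 7, actual |A + B| = 10.


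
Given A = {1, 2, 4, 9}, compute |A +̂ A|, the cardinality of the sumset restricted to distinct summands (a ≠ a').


Restricted sumset: A +̂ A = {a + a' : a ∈ A, a' ∈ A, a ≠ a'}.
Equivalently, take A + A and drop any sum 2a that is achievable ONLY as a + a for a ∈ A (i.e. sums representable only with equal summands).
Enumerate pairs (a, a') with a < a' (symmetric, so each unordered pair gives one sum; this covers all a ≠ a'):
  1 + 2 = 3
  1 + 4 = 5
  1 + 9 = 10
  2 + 4 = 6
  2 + 9 = 11
  4 + 9 = 13
Collected distinct sums: {3, 5, 6, 10, 11, 13}
|A +̂ A| = 6
(Reference bound: |A +̂ A| ≥ 2|A| - 3 for |A| ≥ 2, with |A| = 4 giving ≥ 5.)

|A +̂ A| = 6


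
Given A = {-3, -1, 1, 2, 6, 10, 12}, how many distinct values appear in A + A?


A + A = {a + a' : a, a' ∈ A}; |A| = 7.
General bounds: 2|A| - 1 ≤ |A + A| ≤ |A|(|A|+1)/2, i.e. 13 ≤ |A + A| ≤ 28.
Lower bound 2|A|-1 is attained iff A is an arithmetic progression.
Enumerate sums a + a' for a ≤ a' (symmetric, so this suffices):
a = -3: -3+-3=-6, -3+-1=-4, -3+1=-2, -3+2=-1, -3+6=3, -3+10=7, -3+12=9
a = -1: -1+-1=-2, -1+1=0, -1+2=1, -1+6=5, -1+10=9, -1+12=11
a = 1: 1+1=2, 1+2=3, 1+6=7, 1+10=11, 1+12=13
a = 2: 2+2=4, 2+6=8, 2+10=12, 2+12=14
a = 6: 6+6=12, 6+10=16, 6+12=18
a = 10: 10+10=20, 10+12=22
a = 12: 12+12=24
Distinct sums: {-6, -4, -2, -1, 0, 1, 2, 3, 4, 5, 7, 8, 9, 11, 12, 13, 14, 16, 18, 20, 22, 24}
|A + A| = 22

|A + A| = 22


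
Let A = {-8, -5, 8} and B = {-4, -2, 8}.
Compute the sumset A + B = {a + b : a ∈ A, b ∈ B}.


A + B = {a + b : a ∈ A, b ∈ B}.
Enumerate all |A|·|B| = 3·3 = 9 pairs (a, b) and collect distinct sums.
a = -8: -8+-4=-12, -8+-2=-10, -8+8=0
a = -5: -5+-4=-9, -5+-2=-7, -5+8=3
a = 8: 8+-4=4, 8+-2=6, 8+8=16
Collecting distinct sums: A + B = {-12, -10, -9, -7, 0, 3, 4, 6, 16}
|A + B| = 9

A + B = {-12, -10, -9, -7, 0, 3, 4, 6, 16}


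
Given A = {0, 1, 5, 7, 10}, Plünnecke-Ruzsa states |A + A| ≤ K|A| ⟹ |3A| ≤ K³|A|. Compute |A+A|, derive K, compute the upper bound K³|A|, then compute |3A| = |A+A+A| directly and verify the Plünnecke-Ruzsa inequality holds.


|A| = 5.
Step 1: Compute A + A by enumerating all 25 pairs.
A + A = {0, 1, 2, 5, 6, 7, 8, 10, 11, 12, 14, 15, 17, 20}, so |A + A| = 14.
Step 2: Doubling constant K = |A + A|/|A| = 14/5 = 14/5 ≈ 2.8000.
Step 3: Plünnecke-Ruzsa gives |3A| ≤ K³·|A| = (2.8000)³ · 5 ≈ 109.7600.
Step 4: Compute 3A = A + A + A directly by enumerating all triples (a,b,c) ∈ A³; |3A| = 26.
Step 5: Check 26 ≤ 109.7600? Yes ✓.

K = 14/5, Plünnecke-Ruzsa bound K³|A| ≈ 109.7600, |3A| = 26, inequality holds.


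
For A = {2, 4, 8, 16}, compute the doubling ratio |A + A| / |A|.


|A| = 4.
Compute A + A by enumerating all 16 pairs.
A + A = {4, 6, 8, 10, 12, 16, 18, 20, 24, 32}, so |A + A| = 10.
K = |A + A| / |A| = 10/4 = 5/2 ≈ 2.5000.
Reference: AP of size 4 gives K = 7/4 ≈ 1.7500; a fully generic set of size 4 gives K ≈ 2.5000.

|A| = 4, |A + A| = 10, K = 10/4 = 5/2.


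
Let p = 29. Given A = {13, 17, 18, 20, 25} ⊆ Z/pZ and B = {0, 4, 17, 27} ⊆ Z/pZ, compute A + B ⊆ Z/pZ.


Work in Z/29Z: reduce every sum a + b modulo 29.
Enumerate all 20 pairs:
a = 13: 13+0=13, 13+4=17, 13+17=1, 13+27=11
a = 17: 17+0=17, 17+4=21, 17+17=5, 17+27=15
a = 18: 18+0=18, 18+4=22, 18+17=6, 18+27=16
a = 20: 20+0=20, 20+4=24, 20+17=8, 20+27=18
a = 25: 25+0=25, 25+4=0, 25+17=13, 25+27=23
Distinct residues collected: {0, 1, 5, 6, 8, 11, 13, 15, 16, 17, 18, 20, 21, 22, 23, 24, 25}
|A + B| = 17 (out of 29 total residues).

A + B = {0, 1, 5, 6, 8, 11, 13, 15, 16, 17, 18, 20, 21, 22, 23, 24, 25}


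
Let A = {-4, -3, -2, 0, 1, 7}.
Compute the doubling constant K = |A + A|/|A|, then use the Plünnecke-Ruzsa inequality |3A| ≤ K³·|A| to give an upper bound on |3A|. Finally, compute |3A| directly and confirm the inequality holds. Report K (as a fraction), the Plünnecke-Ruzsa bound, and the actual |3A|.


|A| = 6.
Step 1: Compute A + A by enumerating all 36 pairs.
A + A = {-8, -7, -6, -5, -4, -3, -2, -1, 0, 1, 2, 3, 4, 5, 7, 8, 14}, so |A + A| = 17.
Step 2: Doubling constant K = |A + A|/|A| = 17/6 = 17/6 ≈ 2.8333.
Step 3: Plünnecke-Ruzsa gives |3A| ≤ K³·|A| = (2.8333)³ · 6 ≈ 136.4722.
Step 4: Compute 3A = A + A + A directly by enumerating all triples (a,b,c) ∈ A³; |3A| = 28.
Step 5: Check 28 ≤ 136.4722? Yes ✓.

K = 17/6, Plünnecke-Ruzsa bound K³|A| ≈ 136.4722, |3A| = 28, inequality holds.


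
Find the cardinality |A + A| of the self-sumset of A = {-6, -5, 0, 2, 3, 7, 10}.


A + A = {a + a' : a, a' ∈ A}; |A| = 7.
General bounds: 2|A| - 1 ≤ |A + A| ≤ |A|(|A|+1)/2, i.e. 13 ≤ |A + A| ≤ 28.
Lower bound 2|A|-1 is attained iff A is an arithmetic progression.
Enumerate sums a + a' for a ≤ a' (symmetric, so this suffices):
a = -6: -6+-6=-12, -6+-5=-11, -6+0=-6, -6+2=-4, -6+3=-3, -6+7=1, -6+10=4
a = -5: -5+-5=-10, -5+0=-5, -5+2=-3, -5+3=-2, -5+7=2, -5+10=5
a = 0: 0+0=0, 0+2=2, 0+3=3, 0+7=7, 0+10=10
a = 2: 2+2=4, 2+3=5, 2+7=9, 2+10=12
a = 3: 3+3=6, 3+7=10, 3+10=13
a = 7: 7+7=14, 7+10=17
a = 10: 10+10=20
Distinct sums: {-12, -11, -10, -6, -5, -4, -3, -2, 0, 1, 2, 3, 4, 5, 6, 7, 9, 10, 12, 13, 14, 17, 20}
|A + A| = 23

|A + A| = 23


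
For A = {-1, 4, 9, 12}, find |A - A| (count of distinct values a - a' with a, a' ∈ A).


A - A = {a - a' : a, a' ∈ A}; |A| = 4.
Bounds: 2|A|-1 ≤ |A - A| ≤ |A|² - |A| + 1, i.e. 7 ≤ |A - A| ≤ 13.
Note: 0 ∈ A - A always (from a - a). The set is symmetric: if d ∈ A - A then -d ∈ A - A.
Enumerate nonzero differences d = a - a' with a > a' (then include -d):
Positive differences: {3, 5, 8, 10, 13}
Full difference set: {0} ∪ (positive diffs) ∪ (negative diffs).
|A - A| = 1 + 2·5 = 11 (matches direct enumeration: 11).

|A - A| = 11


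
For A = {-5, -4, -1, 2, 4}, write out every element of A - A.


A - A = {a - a' : a, a' ∈ A}.
Compute a - a' for each ordered pair (a, a'):
a = -5: -5--5=0, -5--4=-1, -5--1=-4, -5-2=-7, -5-4=-9
a = -4: -4--5=1, -4--4=0, -4--1=-3, -4-2=-6, -4-4=-8
a = -1: -1--5=4, -1--4=3, -1--1=0, -1-2=-3, -1-4=-5
a = 2: 2--5=7, 2--4=6, 2--1=3, 2-2=0, 2-4=-2
a = 4: 4--5=9, 4--4=8, 4--1=5, 4-2=2, 4-4=0
Collecting distinct values (and noting 0 appears from a-a):
A - A = {-9, -8, -7, -6, -5, -4, -3, -2, -1, 0, 1, 2, 3, 4, 5, 6, 7, 8, 9}
|A - A| = 19

A - A = {-9, -8, -7, -6, -5, -4, -3, -2, -1, 0, 1, 2, 3, 4, 5, 6, 7, 8, 9}


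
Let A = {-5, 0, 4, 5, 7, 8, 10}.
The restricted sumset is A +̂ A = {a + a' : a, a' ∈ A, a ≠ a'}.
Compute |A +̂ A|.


Restricted sumset: A +̂ A = {a + a' : a ∈ A, a' ∈ A, a ≠ a'}.
Equivalently, take A + A and drop any sum 2a that is achievable ONLY as a + a for a ∈ A (i.e. sums representable only with equal summands).
Enumerate pairs (a, a') with a < a' (symmetric, so each unordered pair gives one sum; this covers all a ≠ a'):
  -5 + 0 = -5
  -5 + 4 = -1
  -5 + 5 = 0
  -5 + 7 = 2
  -5 + 8 = 3
  -5 + 10 = 5
  0 + 4 = 4
  0 + 5 = 5
  0 + 7 = 7
  0 + 8 = 8
  0 + 10 = 10
  4 + 5 = 9
  4 + 7 = 11
  4 + 8 = 12
  4 + 10 = 14
  5 + 7 = 12
  5 + 8 = 13
  5 + 10 = 15
  7 + 8 = 15
  7 + 10 = 17
  8 + 10 = 18
Collected distinct sums: {-5, -1, 0, 2, 3, 4, 5, 7, 8, 9, 10, 11, 12, 13, 14, 15, 17, 18}
|A +̂ A| = 18
(Reference bound: |A +̂ A| ≥ 2|A| - 3 for |A| ≥ 2, with |A| = 7 giving ≥ 11.)

|A +̂ A| = 18


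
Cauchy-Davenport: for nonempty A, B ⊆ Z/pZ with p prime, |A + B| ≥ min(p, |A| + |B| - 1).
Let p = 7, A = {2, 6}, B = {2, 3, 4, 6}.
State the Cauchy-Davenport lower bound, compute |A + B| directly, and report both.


Cauchy-Davenport: |A + B| ≥ min(p, |A| + |B| - 1) for A, B nonempty in Z/pZ.
|A| = 2, |B| = 4, p = 7.
CD lower bound = min(7, 2 + 4 - 1) = min(7, 5) = 5.
Compute A + B mod 7 directly:
a = 2: 2+2=4, 2+3=5, 2+4=6, 2+6=1
a = 6: 6+2=1, 6+3=2, 6+4=3, 6+6=5
A + B = {1, 2, 3, 4, 5, 6}, so |A + B| = 6.
Verify: 6 ≥ 5? Yes ✓.

CD lower bound = 5, actual |A + B| = 6.


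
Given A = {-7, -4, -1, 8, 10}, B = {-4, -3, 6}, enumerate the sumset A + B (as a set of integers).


A + B = {a + b : a ∈ A, b ∈ B}.
Enumerate all |A|·|B| = 5·3 = 15 pairs (a, b) and collect distinct sums.
a = -7: -7+-4=-11, -7+-3=-10, -7+6=-1
a = -4: -4+-4=-8, -4+-3=-7, -4+6=2
a = -1: -1+-4=-5, -1+-3=-4, -1+6=5
a = 8: 8+-4=4, 8+-3=5, 8+6=14
a = 10: 10+-4=6, 10+-3=7, 10+6=16
Collecting distinct sums: A + B = {-11, -10, -8, -7, -5, -4, -1, 2, 4, 5, 6, 7, 14, 16}
|A + B| = 14

A + B = {-11, -10, -8, -7, -5, -4, -1, 2, 4, 5, 6, 7, 14, 16}


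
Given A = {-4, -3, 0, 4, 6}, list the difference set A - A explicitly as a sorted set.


A - A = {a - a' : a, a' ∈ A}.
Compute a - a' for each ordered pair (a, a'):
a = -4: -4--4=0, -4--3=-1, -4-0=-4, -4-4=-8, -4-6=-10
a = -3: -3--4=1, -3--3=0, -3-0=-3, -3-4=-7, -3-6=-9
a = 0: 0--4=4, 0--3=3, 0-0=0, 0-4=-4, 0-6=-6
a = 4: 4--4=8, 4--3=7, 4-0=4, 4-4=0, 4-6=-2
a = 6: 6--4=10, 6--3=9, 6-0=6, 6-4=2, 6-6=0
Collecting distinct values (and noting 0 appears from a-a):
A - A = {-10, -9, -8, -7, -6, -4, -3, -2, -1, 0, 1, 2, 3, 4, 6, 7, 8, 9, 10}
|A - A| = 19

A - A = {-10, -9, -8, -7, -6, -4, -3, -2, -1, 0, 1, 2, 3, 4, 6, 7, 8, 9, 10}


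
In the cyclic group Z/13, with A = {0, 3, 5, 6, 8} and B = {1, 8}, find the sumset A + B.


Work in Z/13Z: reduce every sum a + b modulo 13.
Enumerate all 10 pairs:
a = 0: 0+1=1, 0+8=8
a = 3: 3+1=4, 3+8=11
a = 5: 5+1=6, 5+8=0
a = 6: 6+1=7, 6+8=1
a = 8: 8+1=9, 8+8=3
Distinct residues collected: {0, 1, 3, 4, 6, 7, 8, 9, 11}
|A + B| = 9 (out of 13 total residues).

A + B = {0, 1, 3, 4, 6, 7, 8, 9, 11}


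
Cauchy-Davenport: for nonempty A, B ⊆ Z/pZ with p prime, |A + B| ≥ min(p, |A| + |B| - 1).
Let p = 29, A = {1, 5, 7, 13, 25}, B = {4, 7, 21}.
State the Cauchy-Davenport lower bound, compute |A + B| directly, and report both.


Cauchy-Davenport: |A + B| ≥ min(p, |A| + |B| - 1) for A, B nonempty in Z/pZ.
|A| = 5, |B| = 3, p = 29.
CD lower bound = min(29, 5 + 3 - 1) = min(29, 7) = 7.
Compute A + B mod 29 directly:
a = 1: 1+4=5, 1+7=8, 1+21=22
a = 5: 5+4=9, 5+7=12, 5+21=26
a = 7: 7+4=11, 7+7=14, 7+21=28
a = 13: 13+4=17, 13+7=20, 13+21=5
a = 25: 25+4=0, 25+7=3, 25+21=17
A + B = {0, 3, 5, 8, 9, 11, 12, 14, 17, 20, 22, 26, 28}, so |A + B| = 13.
Verify: 13 ≥ 7? Yes ✓.

CD lower bound = 7, actual |A + B| = 13.


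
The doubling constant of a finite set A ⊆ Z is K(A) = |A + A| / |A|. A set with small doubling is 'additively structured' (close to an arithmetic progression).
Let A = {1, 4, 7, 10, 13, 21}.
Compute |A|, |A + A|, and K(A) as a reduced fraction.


|A| = 6.
Compute A + A by enumerating all 36 pairs.
A + A = {2, 5, 8, 11, 14, 17, 20, 22, 23, 25, 26, 28, 31, 34, 42}, so |A + A| = 15.
K = |A + A| / |A| = 15/6 = 5/2 ≈ 2.5000.
Reference: AP of size 6 gives K = 11/6 ≈ 1.8333; a fully generic set of size 6 gives K ≈ 3.5000.

|A| = 6, |A + A| = 15, K = 15/6 = 5/2.


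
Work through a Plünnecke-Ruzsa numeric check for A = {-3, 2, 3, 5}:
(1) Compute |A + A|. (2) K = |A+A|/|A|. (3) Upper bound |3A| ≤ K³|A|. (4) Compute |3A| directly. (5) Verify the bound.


|A| = 4.
Step 1: Compute A + A by enumerating all 16 pairs.
A + A = {-6, -1, 0, 2, 4, 5, 6, 7, 8, 10}, so |A + A| = 10.
Step 2: Doubling constant K = |A + A|/|A| = 10/4 = 10/4 ≈ 2.5000.
Step 3: Plünnecke-Ruzsa gives |3A| ≤ K³·|A| = (2.5000)³ · 4 ≈ 62.5000.
Step 4: Compute 3A = A + A + A directly by enumerating all triples (a,b,c) ∈ A³; |3A| = 18.
Step 5: Check 18 ≤ 62.5000? Yes ✓.

K = 10/4, Plünnecke-Ruzsa bound K³|A| ≈ 62.5000, |3A| = 18, inequality holds.


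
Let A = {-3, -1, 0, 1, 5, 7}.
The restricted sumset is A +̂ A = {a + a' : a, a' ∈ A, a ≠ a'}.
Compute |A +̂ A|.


Restricted sumset: A +̂ A = {a + a' : a ∈ A, a' ∈ A, a ≠ a'}.
Equivalently, take A + A and drop any sum 2a that is achievable ONLY as a + a for a ∈ A (i.e. sums representable only with equal summands).
Enumerate pairs (a, a') with a < a' (symmetric, so each unordered pair gives one sum; this covers all a ≠ a'):
  -3 + -1 = -4
  -3 + 0 = -3
  -3 + 1 = -2
  -3 + 5 = 2
  -3 + 7 = 4
  -1 + 0 = -1
  -1 + 1 = 0
  -1 + 5 = 4
  -1 + 7 = 6
  0 + 1 = 1
  0 + 5 = 5
  0 + 7 = 7
  1 + 5 = 6
  1 + 7 = 8
  5 + 7 = 12
Collected distinct sums: {-4, -3, -2, -1, 0, 1, 2, 4, 5, 6, 7, 8, 12}
|A +̂ A| = 13
(Reference bound: |A +̂ A| ≥ 2|A| - 3 for |A| ≥ 2, with |A| = 6 giving ≥ 9.)

|A +̂ A| = 13


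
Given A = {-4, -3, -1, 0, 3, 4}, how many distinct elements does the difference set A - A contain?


A - A = {a - a' : a, a' ∈ A}; |A| = 6.
Bounds: 2|A|-1 ≤ |A - A| ≤ |A|² - |A| + 1, i.e. 11 ≤ |A - A| ≤ 31.
Note: 0 ∈ A - A always (from a - a). The set is symmetric: if d ∈ A - A then -d ∈ A - A.
Enumerate nonzero differences d = a - a' with a > a' (then include -d):
Positive differences: {1, 2, 3, 4, 5, 6, 7, 8}
Full difference set: {0} ∪ (positive diffs) ∪ (negative diffs).
|A - A| = 1 + 2·8 = 17 (matches direct enumeration: 17).

|A - A| = 17


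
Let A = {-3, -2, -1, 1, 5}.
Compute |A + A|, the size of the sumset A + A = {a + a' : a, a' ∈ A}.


A + A = {a + a' : a, a' ∈ A}; |A| = 5.
General bounds: 2|A| - 1 ≤ |A + A| ≤ |A|(|A|+1)/2, i.e. 9 ≤ |A + A| ≤ 15.
Lower bound 2|A|-1 is attained iff A is an arithmetic progression.
Enumerate sums a + a' for a ≤ a' (symmetric, so this suffices):
a = -3: -3+-3=-6, -3+-2=-5, -3+-1=-4, -3+1=-2, -3+5=2
a = -2: -2+-2=-4, -2+-1=-3, -2+1=-1, -2+5=3
a = -1: -1+-1=-2, -1+1=0, -1+5=4
a = 1: 1+1=2, 1+5=6
a = 5: 5+5=10
Distinct sums: {-6, -5, -4, -3, -2, -1, 0, 2, 3, 4, 6, 10}
|A + A| = 12

|A + A| = 12


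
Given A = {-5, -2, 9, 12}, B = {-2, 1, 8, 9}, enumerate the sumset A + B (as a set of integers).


A + B = {a + b : a ∈ A, b ∈ B}.
Enumerate all |A|·|B| = 4·4 = 16 pairs (a, b) and collect distinct sums.
a = -5: -5+-2=-7, -5+1=-4, -5+8=3, -5+9=4
a = -2: -2+-2=-4, -2+1=-1, -2+8=6, -2+9=7
a = 9: 9+-2=7, 9+1=10, 9+8=17, 9+9=18
a = 12: 12+-2=10, 12+1=13, 12+8=20, 12+9=21
Collecting distinct sums: A + B = {-7, -4, -1, 3, 4, 6, 7, 10, 13, 17, 18, 20, 21}
|A + B| = 13

A + B = {-7, -4, -1, 3, 4, 6, 7, 10, 13, 17, 18, 20, 21}


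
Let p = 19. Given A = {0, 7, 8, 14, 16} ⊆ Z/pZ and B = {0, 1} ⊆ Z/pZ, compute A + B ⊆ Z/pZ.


Work in Z/19Z: reduce every sum a + b modulo 19.
Enumerate all 10 pairs:
a = 0: 0+0=0, 0+1=1
a = 7: 7+0=7, 7+1=8
a = 8: 8+0=8, 8+1=9
a = 14: 14+0=14, 14+1=15
a = 16: 16+0=16, 16+1=17
Distinct residues collected: {0, 1, 7, 8, 9, 14, 15, 16, 17}
|A + B| = 9 (out of 19 total residues).

A + B = {0, 1, 7, 8, 9, 14, 15, 16, 17}


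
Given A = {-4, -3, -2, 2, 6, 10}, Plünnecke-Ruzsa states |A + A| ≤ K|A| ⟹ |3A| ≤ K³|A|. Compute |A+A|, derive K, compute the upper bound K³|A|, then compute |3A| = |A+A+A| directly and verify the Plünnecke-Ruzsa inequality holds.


|A| = 6.
Step 1: Compute A + A by enumerating all 36 pairs.
A + A = {-8, -7, -6, -5, -4, -2, -1, 0, 2, 3, 4, 6, 7, 8, 12, 16, 20}, so |A + A| = 17.
Step 2: Doubling constant K = |A + A|/|A| = 17/6 = 17/6 ≈ 2.8333.
Step 3: Plünnecke-Ruzsa gives |3A| ≤ K³·|A| = (2.8333)³ · 6 ≈ 136.4722.
Step 4: Compute 3A = A + A + A directly by enumerating all triples (a,b,c) ∈ A³; |3A| = 31.
Step 5: Check 31 ≤ 136.4722? Yes ✓.

K = 17/6, Plünnecke-Ruzsa bound K³|A| ≈ 136.4722, |3A| = 31, inequality holds.


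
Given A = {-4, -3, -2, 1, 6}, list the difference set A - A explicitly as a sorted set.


A - A = {a - a' : a, a' ∈ A}.
Compute a - a' for each ordered pair (a, a'):
a = -4: -4--4=0, -4--3=-1, -4--2=-2, -4-1=-5, -4-6=-10
a = -3: -3--4=1, -3--3=0, -3--2=-1, -3-1=-4, -3-6=-9
a = -2: -2--4=2, -2--3=1, -2--2=0, -2-1=-3, -2-6=-8
a = 1: 1--4=5, 1--3=4, 1--2=3, 1-1=0, 1-6=-5
a = 6: 6--4=10, 6--3=9, 6--2=8, 6-1=5, 6-6=0
Collecting distinct values (and noting 0 appears from a-a):
A - A = {-10, -9, -8, -5, -4, -3, -2, -1, 0, 1, 2, 3, 4, 5, 8, 9, 10}
|A - A| = 17

A - A = {-10, -9, -8, -5, -4, -3, -2, -1, 0, 1, 2, 3, 4, 5, 8, 9, 10}


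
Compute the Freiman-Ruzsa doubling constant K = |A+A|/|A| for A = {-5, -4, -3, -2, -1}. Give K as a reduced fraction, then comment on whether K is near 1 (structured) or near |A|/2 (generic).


|A| = 5.
Compute A + A by enumerating all 25 pairs.
A + A = {-10, -9, -8, -7, -6, -5, -4, -3, -2}, so |A + A| = 9.
K = |A + A| / |A| = 9/5 (already in lowest terms) ≈ 1.8000.
Reference: AP of size 5 gives K = 9/5 ≈ 1.8000; a fully generic set of size 5 gives K ≈ 3.0000.

|A| = 5, |A + A| = 9, K = 9/5.


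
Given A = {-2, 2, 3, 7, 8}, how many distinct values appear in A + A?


A + A = {a + a' : a, a' ∈ A}; |A| = 5.
General bounds: 2|A| - 1 ≤ |A + A| ≤ |A|(|A|+1)/2, i.e. 9 ≤ |A + A| ≤ 15.
Lower bound 2|A|-1 is attained iff A is an arithmetic progression.
Enumerate sums a + a' for a ≤ a' (symmetric, so this suffices):
a = -2: -2+-2=-4, -2+2=0, -2+3=1, -2+7=5, -2+8=6
a = 2: 2+2=4, 2+3=5, 2+7=9, 2+8=10
a = 3: 3+3=6, 3+7=10, 3+8=11
a = 7: 7+7=14, 7+8=15
a = 8: 8+8=16
Distinct sums: {-4, 0, 1, 4, 5, 6, 9, 10, 11, 14, 15, 16}
|A + A| = 12

|A + A| = 12


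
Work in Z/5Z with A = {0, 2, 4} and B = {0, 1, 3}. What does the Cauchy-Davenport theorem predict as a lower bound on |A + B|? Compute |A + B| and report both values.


Cauchy-Davenport: |A + B| ≥ min(p, |A| + |B| - 1) for A, B nonempty in Z/pZ.
|A| = 3, |B| = 3, p = 5.
CD lower bound = min(5, 3 + 3 - 1) = min(5, 5) = 5.
Compute A + B mod 5 directly:
a = 0: 0+0=0, 0+1=1, 0+3=3
a = 2: 2+0=2, 2+1=3, 2+3=0
a = 4: 4+0=4, 4+1=0, 4+3=2
A + B = {0, 1, 2, 3, 4}, so |A + B| = 5.
Verify: 5 ≥ 5? Yes ✓.

CD lower bound = 5, actual |A + B| = 5.


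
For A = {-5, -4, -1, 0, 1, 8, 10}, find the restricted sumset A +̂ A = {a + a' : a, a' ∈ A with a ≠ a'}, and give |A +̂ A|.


Restricted sumset: A +̂ A = {a + a' : a ∈ A, a' ∈ A, a ≠ a'}.
Equivalently, take A + A and drop any sum 2a that is achievable ONLY as a + a for a ∈ A (i.e. sums representable only with equal summands).
Enumerate pairs (a, a') with a < a' (symmetric, so each unordered pair gives one sum; this covers all a ≠ a'):
  -5 + -4 = -9
  -5 + -1 = -6
  -5 + 0 = -5
  -5 + 1 = -4
  -5 + 8 = 3
  -5 + 10 = 5
  -4 + -1 = -5
  -4 + 0 = -4
  -4 + 1 = -3
  -4 + 8 = 4
  -4 + 10 = 6
  -1 + 0 = -1
  -1 + 1 = 0
  -1 + 8 = 7
  -1 + 10 = 9
  0 + 1 = 1
  0 + 8 = 8
  0 + 10 = 10
  1 + 8 = 9
  1 + 10 = 11
  8 + 10 = 18
Collected distinct sums: {-9, -6, -5, -4, -3, -1, 0, 1, 3, 4, 5, 6, 7, 8, 9, 10, 11, 18}
|A +̂ A| = 18
(Reference bound: |A +̂ A| ≥ 2|A| - 3 for |A| ≥ 2, with |A| = 7 giving ≥ 11.)

|A +̂ A| = 18


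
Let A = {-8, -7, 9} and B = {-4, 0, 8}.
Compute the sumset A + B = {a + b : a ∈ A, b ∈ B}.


A + B = {a + b : a ∈ A, b ∈ B}.
Enumerate all |A|·|B| = 3·3 = 9 pairs (a, b) and collect distinct sums.
a = -8: -8+-4=-12, -8+0=-8, -8+8=0
a = -7: -7+-4=-11, -7+0=-7, -7+8=1
a = 9: 9+-4=5, 9+0=9, 9+8=17
Collecting distinct sums: A + B = {-12, -11, -8, -7, 0, 1, 5, 9, 17}
|A + B| = 9

A + B = {-12, -11, -8, -7, 0, 1, 5, 9, 17}


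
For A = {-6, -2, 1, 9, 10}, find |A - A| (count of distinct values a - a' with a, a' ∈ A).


A - A = {a - a' : a, a' ∈ A}; |A| = 5.
Bounds: 2|A|-1 ≤ |A - A| ≤ |A|² - |A| + 1, i.e. 9 ≤ |A - A| ≤ 21.
Note: 0 ∈ A - A always (from a - a). The set is symmetric: if d ∈ A - A then -d ∈ A - A.
Enumerate nonzero differences d = a - a' with a > a' (then include -d):
Positive differences: {1, 3, 4, 7, 8, 9, 11, 12, 15, 16}
Full difference set: {0} ∪ (positive diffs) ∪ (negative diffs).
|A - A| = 1 + 2·10 = 21 (matches direct enumeration: 21).

|A - A| = 21


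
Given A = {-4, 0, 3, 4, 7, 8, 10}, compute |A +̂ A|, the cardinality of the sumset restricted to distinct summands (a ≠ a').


Restricted sumset: A +̂ A = {a + a' : a ∈ A, a' ∈ A, a ≠ a'}.
Equivalently, take A + A and drop any sum 2a that is achievable ONLY as a + a for a ∈ A (i.e. sums representable only with equal summands).
Enumerate pairs (a, a') with a < a' (symmetric, so each unordered pair gives one sum; this covers all a ≠ a'):
  -4 + 0 = -4
  -4 + 3 = -1
  -4 + 4 = 0
  -4 + 7 = 3
  -4 + 8 = 4
  -4 + 10 = 6
  0 + 3 = 3
  0 + 4 = 4
  0 + 7 = 7
  0 + 8 = 8
  0 + 10 = 10
  3 + 4 = 7
  3 + 7 = 10
  3 + 8 = 11
  3 + 10 = 13
  4 + 7 = 11
  4 + 8 = 12
  4 + 10 = 14
  7 + 8 = 15
  7 + 10 = 17
  8 + 10 = 18
Collected distinct sums: {-4, -1, 0, 3, 4, 6, 7, 8, 10, 11, 12, 13, 14, 15, 17, 18}
|A +̂ A| = 16
(Reference bound: |A +̂ A| ≥ 2|A| - 3 for |A| ≥ 2, with |A| = 7 giving ≥ 11.)

|A +̂ A| = 16


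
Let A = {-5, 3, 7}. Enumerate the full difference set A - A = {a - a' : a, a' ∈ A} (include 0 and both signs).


A - A = {a - a' : a, a' ∈ A}.
Compute a - a' for each ordered pair (a, a'):
a = -5: -5--5=0, -5-3=-8, -5-7=-12
a = 3: 3--5=8, 3-3=0, 3-7=-4
a = 7: 7--5=12, 7-3=4, 7-7=0
Collecting distinct values (and noting 0 appears from a-a):
A - A = {-12, -8, -4, 0, 4, 8, 12}
|A - A| = 7

A - A = {-12, -8, -4, 0, 4, 8, 12}


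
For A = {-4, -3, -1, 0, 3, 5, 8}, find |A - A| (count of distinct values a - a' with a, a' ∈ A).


A - A = {a - a' : a, a' ∈ A}; |A| = 7.
Bounds: 2|A|-1 ≤ |A - A| ≤ |A|² - |A| + 1, i.e. 13 ≤ |A - A| ≤ 43.
Note: 0 ∈ A - A always (from a - a). The set is symmetric: if d ∈ A - A then -d ∈ A - A.
Enumerate nonzero differences d = a - a' with a > a' (then include -d):
Positive differences: {1, 2, 3, 4, 5, 6, 7, 8, 9, 11, 12}
Full difference set: {0} ∪ (positive diffs) ∪ (negative diffs).
|A - A| = 1 + 2·11 = 23 (matches direct enumeration: 23).

|A - A| = 23


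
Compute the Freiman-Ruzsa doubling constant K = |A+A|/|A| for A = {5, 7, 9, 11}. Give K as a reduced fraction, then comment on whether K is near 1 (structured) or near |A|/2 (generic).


|A| = 4.
Compute A + A by enumerating all 16 pairs.
A + A = {10, 12, 14, 16, 18, 20, 22}, so |A + A| = 7.
K = |A + A| / |A| = 7/4 (already in lowest terms) ≈ 1.7500.
Reference: AP of size 4 gives K = 7/4 ≈ 1.7500; a fully generic set of size 4 gives K ≈ 2.5000.

|A| = 4, |A + A| = 7, K = 7/4.


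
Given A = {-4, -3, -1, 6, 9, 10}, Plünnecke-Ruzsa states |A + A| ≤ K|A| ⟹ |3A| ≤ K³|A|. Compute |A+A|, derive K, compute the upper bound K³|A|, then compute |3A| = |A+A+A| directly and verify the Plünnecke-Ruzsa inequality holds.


|A| = 6.
Step 1: Compute A + A by enumerating all 36 pairs.
A + A = {-8, -7, -6, -5, -4, -2, 2, 3, 5, 6, 7, 8, 9, 12, 15, 16, 18, 19, 20}, so |A + A| = 19.
Step 2: Doubling constant K = |A + A|/|A| = 19/6 = 19/6 ≈ 3.1667.
Step 3: Plünnecke-Ruzsa gives |3A| ≤ K³·|A| = (3.1667)³ · 6 ≈ 190.5278.
Step 4: Compute 3A = A + A + A directly by enumerating all triples (a,b,c) ∈ A³; |3A| = 39.
Step 5: Check 39 ≤ 190.5278? Yes ✓.

K = 19/6, Plünnecke-Ruzsa bound K³|A| ≈ 190.5278, |3A| = 39, inequality holds.


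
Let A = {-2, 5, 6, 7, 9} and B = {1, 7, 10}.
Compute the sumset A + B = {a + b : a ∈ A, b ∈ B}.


A + B = {a + b : a ∈ A, b ∈ B}.
Enumerate all |A|·|B| = 5·3 = 15 pairs (a, b) and collect distinct sums.
a = -2: -2+1=-1, -2+7=5, -2+10=8
a = 5: 5+1=6, 5+7=12, 5+10=15
a = 6: 6+1=7, 6+7=13, 6+10=16
a = 7: 7+1=8, 7+7=14, 7+10=17
a = 9: 9+1=10, 9+7=16, 9+10=19
Collecting distinct sums: A + B = {-1, 5, 6, 7, 8, 10, 12, 13, 14, 15, 16, 17, 19}
|A + B| = 13

A + B = {-1, 5, 6, 7, 8, 10, 12, 13, 14, 15, 16, 17, 19}


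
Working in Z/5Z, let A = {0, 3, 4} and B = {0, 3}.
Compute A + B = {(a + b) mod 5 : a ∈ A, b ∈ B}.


Work in Z/5Z: reduce every sum a + b modulo 5.
Enumerate all 6 pairs:
a = 0: 0+0=0, 0+3=3
a = 3: 3+0=3, 3+3=1
a = 4: 4+0=4, 4+3=2
Distinct residues collected: {0, 1, 2, 3, 4}
|A + B| = 5 (out of 5 total residues).

A + B = {0, 1, 2, 3, 4}


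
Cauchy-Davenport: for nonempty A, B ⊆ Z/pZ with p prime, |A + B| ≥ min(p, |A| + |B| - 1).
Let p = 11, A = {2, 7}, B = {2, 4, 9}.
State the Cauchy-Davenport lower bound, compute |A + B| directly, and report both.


Cauchy-Davenport: |A + B| ≥ min(p, |A| + |B| - 1) for A, B nonempty in Z/pZ.
|A| = 2, |B| = 3, p = 11.
CD lower bound = min(11, 2 + 3 - 1) = min(11, 4) = 4.
Compute A + B mod 11 directly:
a = 2: 2+2=4, 2+4=6, 2+9=0
a = 7: 7+2=9, 7+4=0, 7+9=5
A + B = {0, 4, 5, 6, 9}, so |A + B| = 5.
Verify: 5 ≥ 4? Yes ✓.

CD lower bound = 4, actual |A + B| = 5.


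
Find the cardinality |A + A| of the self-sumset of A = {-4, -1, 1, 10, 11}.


A + A = {a + a' : a, a' ∈ A}; |A| = 5.
General bounds: 2|A| - 1 ≤ |A + A| ≤ |A|(|A|+1)/2, i.e. 9 ≤ |A + A| ≤ 15.
Lower bound 2|A|-1 is attained iff A is an arithmetic progression.
Enumerate sums a + a' for a ≤ a' (symmetric, so this suffices):
a = -4: -4+-4=-8, -4+-1=-5, -4+1=-3, -4+10=6, -4+11=7
a = -1: -1+-1=-2, -1+1=0, -1+10=9, -1+11=10
a = 1: 1+1=2, 1+10=11, 1+11=12
a = 10: 10+10=20, 10+11=21
a = 11: 11+11=22
Distinct sums: {-8, -5, -3, -2, 0, 2, 6, 7, 9, 10, 11, 12, 20, 21, 22}
|A + A| = 15

|A + A| = 15


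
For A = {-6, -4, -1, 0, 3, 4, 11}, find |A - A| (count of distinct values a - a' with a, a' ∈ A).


A - A = {a - a' : a, a' ∈ A}; |A| = 7.
Bounds: 2|A|-1 ≤ |A - A| ≤ |A|² - |A| + 1, i.e. 13 ≤ |A - A| ≤ 43.
Note: 0 ∈ A - A always (from a - a). The set is symmetric: if d ∈ A - A then -d ∈ A - A.
Enumerate nonzero differences d = a - a' with a > a' (then include -d):
Positive differences: {1, 2, 3, 4, 5, 6, 7, 8, 9, 10, 11, 12, 15, 17}
Full difference set: {0} ∪ (positive diffs) ∪ (negative diffs).
|A - A| = 1 + 2·14 = 29 (matches direct enumeration: 29).

|A - A| = 29


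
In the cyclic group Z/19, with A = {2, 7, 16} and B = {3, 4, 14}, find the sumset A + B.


Work in Z/19Z: reduce every sum a + b modulo 19.
Enumerate all 9 pairs:
a = 2: 2+3=5, 2+4=6, 2+14=16
a = 7: 7+3=10, 7+4=11, 7+14=2
a = 16: 16+3=0, 16+4=1, 16+14=11
Distinct residues collected: {0, 1, 2, 5, 6, 10, 11, 16}
|A + B| = 8 (out of 19 total residues).

A + B = {0, 1, 2, 5, 6, 10, 11, 16}


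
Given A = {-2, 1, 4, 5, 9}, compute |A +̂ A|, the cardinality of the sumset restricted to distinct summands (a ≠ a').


Restricted sumset: A +̂ A = {a + a' : a ∈ A, a' ∈ A, a ≠ a'}.
Equivalently, take A + A and drop any sum 2a that is achievable ONLY as a + a for a ∈ A (i.e. sums representable only with equal summands).
Enumerate pairs (a, a') with a < a' (symmetric, so each unordered pair gives one sum; this covers all a ≠ a'):
  -2 + 1 = -1
  -2 + 4 = 2
  -2 + 5 = 3
  -2 + 9 = 7
  1 + 4 = 5
  1 + 5 = 6
  1 + 9 = 10
  4 + 5 = 9
  4 + 9 = 13
  5 + 9 = 14
Collected distinct sums: {-1, 2, 3, 5, 6, 7, 9, 10, 13, 14}
|A +̂ A| = 10
(Reference bound: |A +̂ A| ≥ 2|A| - 3 for |A| ≥ 2, with |A| = 5 giving ≥ 7.)

|A +̂ A| = 10


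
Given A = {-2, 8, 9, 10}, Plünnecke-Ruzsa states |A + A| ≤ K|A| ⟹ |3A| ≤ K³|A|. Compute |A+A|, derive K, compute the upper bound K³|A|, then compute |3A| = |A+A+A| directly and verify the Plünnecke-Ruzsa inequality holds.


|A| = 4.
Step 1: Compute A + A by enumerating all 16 pairs.
A + A = {-4, 6, 7, 8, 16, 17, 18, 19, 20}, so |A + A| = 9.
Step 2: Doubling constant K = |A + A|/|A| = 9/4 = 9/4 ≈ 2.2500.
Step 3: Plünnecke-Ruzsa gives |3A| ≤ K³·|A| = (2.2500)³ · 4 ≈ 45.5625.
Step 4: Compute 3A = A + A + A directly by enumerating all triples (a,b,c) ∈ A³; |3A| = 16.
Step 5: Check 16 ≤ 45.5625? Yes ✓.

K = 9/4, Plünnecke-Ruzsa bound K³|A| ≈ 45.5625, |3A| = 16, inequality holds.


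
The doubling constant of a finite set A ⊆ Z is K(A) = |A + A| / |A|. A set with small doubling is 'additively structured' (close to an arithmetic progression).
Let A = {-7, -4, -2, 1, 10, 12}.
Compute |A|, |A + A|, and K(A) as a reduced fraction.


|A| = 6.
Compute A + A by enumerating all 36 pairs.
A + A = {-14, -11, -9, -8, -6, -4, -3, -1, 2, 3, 5, 6, 8, 10, 11, 13, 20, 22, 24}, so |A + A| = 19.
K = |A + A| / |A| = 19/6 (already in lowest terms) ≈ 3.1667.
Reference: AP of size 6 gives K = 11/6 ≈ 1.8333; a fully generic set of size 6 gives K ≈ 3.5000.

|A| = 6, |A + A| = 19, K = 19/6.


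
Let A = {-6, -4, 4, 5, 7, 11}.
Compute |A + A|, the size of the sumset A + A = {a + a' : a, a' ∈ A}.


A + A = {a + a' : a, a' ∈ A}; |A| = 6.
General bounds: 2|A| - 1 ≤ |A + A| ≤ |A|(|A|+1)/2, i.e. 11 ≤ |A + A| ≤ 21.
Lower bound 2|A|-1 is attained iff A is an arithmetic progression.
Enumerate sums a + a' for a ≤ a' (symmetric, so this suffices):
a = -6: -6+-6=-12, -6+-4=-10, -6+4=-2, -6+5=-1, -6+7=1, -6+11=5
a = -4: -4+-4=-8, -4+4=0, -4+5=1, -4+7=3, -4+11=7
a = 4: 4+4=8, 4+5=9, 4+7=11, 4+11=15
a = 5: 5+5=10, 5+7=12, 5+11=16
a = 7: 7+7=14, 7+11=18
a = 11: 11+11=22
Distinct sums: {-12, -10, -8, -2, -1, 0, 1, 3, 5, 7, 8, 9, 10, 11, 12, 14, 15, 16, 18, 22}
|A + A| = 20

|A + A| = 20
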